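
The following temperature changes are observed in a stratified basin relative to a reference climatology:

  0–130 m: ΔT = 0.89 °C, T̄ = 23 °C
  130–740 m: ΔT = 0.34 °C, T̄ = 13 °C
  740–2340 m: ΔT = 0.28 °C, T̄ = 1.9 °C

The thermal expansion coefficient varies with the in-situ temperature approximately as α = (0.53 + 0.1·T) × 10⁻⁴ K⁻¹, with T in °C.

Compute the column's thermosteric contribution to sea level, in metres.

0.103 m

Layer 1: α = (0.53 + 0.1×23)×10⁻⁴ = 2.83×10⁻⁴ K⁻¹
Layer 2: α = (0.53 + 0.1×13)×10⁻⁴ = 1.83×10⁻⁴ K⁻¹
Layer 3: α = (0.53 + 0.1×1.9)×10⁻⁴ = 0.72×10⁻⁴ K⁻¹
0–130 m: 130 × 2.83×10⁻⁴ × 0.89 = 0.0327431 m
Layer 2: 0.34 × 1.83×10⁻⁴ × 610 = 0.0379542 m
1600 × 0.28 × 0.72×10⁻⁴ = 0.032256 m
Δh = 0.0327431 + 0.0379542 + 0.032256 = 0.1029533 m ≈ 0.103 m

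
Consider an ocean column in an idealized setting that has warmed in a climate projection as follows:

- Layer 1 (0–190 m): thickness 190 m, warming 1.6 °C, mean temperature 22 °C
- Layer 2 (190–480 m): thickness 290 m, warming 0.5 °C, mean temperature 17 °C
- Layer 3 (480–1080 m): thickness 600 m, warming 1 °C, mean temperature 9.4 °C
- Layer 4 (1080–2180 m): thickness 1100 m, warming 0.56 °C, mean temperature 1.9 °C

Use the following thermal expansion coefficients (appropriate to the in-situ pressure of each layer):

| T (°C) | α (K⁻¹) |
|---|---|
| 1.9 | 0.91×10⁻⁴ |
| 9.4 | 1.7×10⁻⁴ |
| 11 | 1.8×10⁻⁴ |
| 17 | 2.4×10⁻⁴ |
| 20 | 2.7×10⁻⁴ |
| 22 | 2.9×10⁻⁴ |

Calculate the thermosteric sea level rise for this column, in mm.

Layer 1 at 22 °C → α = 2.9×10⁻⁴ K⁻¹
Layer 2 at 17 °C → α = 2.4×10⁻⁴ K⁻¹
Layer 3 at 9.4 °C → α = 1.7×10⁻⁴ K⁻¹
Layer 4 at 1.9 °C → α = 0.91×10⁻⁴ K⁻¹
Layer 1: 2.9×10⁻⁴ × 190 × 1.6 = 0.08816 m
2.4×10⁻⁴ × 290 × 0.5 = 0.03480 m
Layer 3: 1.7×10⁻⁴ × 600 × 1 = 0.10200 m
1080–2180 m: 0.56 × 1100 × 0.91×10⁻⁴ = 0.056056 m
Δh = 0.08816 + 0.03480 + 0.10200 + 0.056056 = 0.281016 m

280 mm of thermosteric rise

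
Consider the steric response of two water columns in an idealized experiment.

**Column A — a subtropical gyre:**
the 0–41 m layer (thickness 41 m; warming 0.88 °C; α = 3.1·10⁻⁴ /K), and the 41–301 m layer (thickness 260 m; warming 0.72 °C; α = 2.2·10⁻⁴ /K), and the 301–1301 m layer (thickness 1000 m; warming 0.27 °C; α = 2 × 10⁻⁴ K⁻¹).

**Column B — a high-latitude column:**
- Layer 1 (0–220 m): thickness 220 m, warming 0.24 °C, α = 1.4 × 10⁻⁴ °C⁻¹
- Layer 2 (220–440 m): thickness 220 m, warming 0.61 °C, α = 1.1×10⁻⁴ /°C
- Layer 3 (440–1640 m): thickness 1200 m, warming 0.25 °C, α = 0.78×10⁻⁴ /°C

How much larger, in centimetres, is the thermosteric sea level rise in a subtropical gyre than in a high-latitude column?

6.1 cm larger

A Layer 1: 41 × 0.88 × 3.1×10⁻⁴ = 0.0111848 m
A 0.72 × 2.2×10⁻⁴ × 260 = 0.041184 m
A 2×10⁻⁴ × 1000 × 0.27 = 0.05400 m
A total: 0.1063688 m
B 0.24 × 1.4×10⁻⁴ × 220 = 0.007392 m
B 220 × 0.61 × 1.1×10⁻⁴ = 0.014762 m
B 440–1640 m: 0.78×10⁻⁴ × 1200 × 0.25 = 0.02340 m
B total: 0.045554 m
Difference: 0.1063688 − 0.045554 = 0.0608148 m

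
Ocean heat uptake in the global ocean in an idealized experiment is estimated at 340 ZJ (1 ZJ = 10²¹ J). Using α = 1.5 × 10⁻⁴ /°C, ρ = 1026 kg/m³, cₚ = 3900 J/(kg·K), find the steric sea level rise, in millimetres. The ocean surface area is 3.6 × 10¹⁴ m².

Per unit area: Q = 340×10²¹ / (3.6×10¹⁴) ≈ 9.444×10⁸ J/m²
Δh = αQ/(ρcₚ) = 1.5×10⁻⁴ × 9.444×10⁸ / (1026 × 3900) ≈ 0.035403 m

Δh ≈ 35.4 mm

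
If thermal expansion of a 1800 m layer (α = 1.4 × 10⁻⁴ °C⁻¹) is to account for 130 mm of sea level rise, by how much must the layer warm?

0.516 K

ΔT = Δh/(αH) = 0.13 / (1.4×10⁻⁴ × 1800) ≈ 0.5159 K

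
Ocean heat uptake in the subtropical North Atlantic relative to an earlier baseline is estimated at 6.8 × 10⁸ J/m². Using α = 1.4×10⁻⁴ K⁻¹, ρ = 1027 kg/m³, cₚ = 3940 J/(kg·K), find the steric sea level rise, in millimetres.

Δh = αQ/(ρcₚ) = 1.4×10⁻⁴ × 6.8×10⁸ / (1027 × 3940) ≈ 0.023527 m

Δh ≈ 24 mm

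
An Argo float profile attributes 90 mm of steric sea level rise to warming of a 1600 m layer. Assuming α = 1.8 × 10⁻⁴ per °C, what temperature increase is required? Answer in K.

ΔT = Δh/(αH) = 0.09 / (1.8×10⁻⁴ × 1600) = 0.3125 K

about 0.313 K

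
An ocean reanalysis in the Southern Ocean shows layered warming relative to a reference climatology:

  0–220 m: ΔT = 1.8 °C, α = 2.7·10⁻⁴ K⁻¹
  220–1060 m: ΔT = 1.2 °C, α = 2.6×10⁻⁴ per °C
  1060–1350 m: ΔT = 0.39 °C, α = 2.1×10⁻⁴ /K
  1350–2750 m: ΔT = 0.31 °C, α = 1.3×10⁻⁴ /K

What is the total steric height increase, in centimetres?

0–220 m: 220 × 2.7×10⁻⁴ × 1.8 = 0.10692 m
2.6×10⁻⁴ × 1.2 × 840 = 0.26208 m
Layer 3: 290 × 0.39 × 2.1×10⁻⁴ = 0.023751 m
Layer 4: 1.3×10⁻⁴ × 0.31 × 1400 = 0.05642 m
Δh = 0.10692 + 0.26208 + 0.023751 + 0.05642 = 0.449171 m

44.9 cm of thermosteric rise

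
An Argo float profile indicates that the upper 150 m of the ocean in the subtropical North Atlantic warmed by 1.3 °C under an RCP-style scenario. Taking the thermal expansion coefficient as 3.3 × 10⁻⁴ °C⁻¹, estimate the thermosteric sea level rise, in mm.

Δh = αΔT·H = 3.3×10⁻⁴ × 1.3 × 150 = 0.06435 m

Δh = 64 mm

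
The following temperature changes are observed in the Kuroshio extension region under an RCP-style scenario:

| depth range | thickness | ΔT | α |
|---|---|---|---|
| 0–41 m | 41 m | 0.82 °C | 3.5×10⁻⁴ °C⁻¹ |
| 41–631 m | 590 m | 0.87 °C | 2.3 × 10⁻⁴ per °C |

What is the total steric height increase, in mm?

130 mm of thermosteric rise

Layer 1: 3.5×10⁻⁴ × 41 × 0.82 = 0.011767 m
Layer 2: 0.87 × 2.3×10⁻⁴ × 590 = 0.118059 m
Δh = 0.011767 + 0.118059 = 0.129826 m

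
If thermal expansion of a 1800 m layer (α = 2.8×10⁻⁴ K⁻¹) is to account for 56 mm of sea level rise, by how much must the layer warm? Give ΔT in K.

ΔT = Δh/(αH) = 0.056 / (2.8×10⁻⁴ × 1800) ≈ 0.1111 K

0.111 K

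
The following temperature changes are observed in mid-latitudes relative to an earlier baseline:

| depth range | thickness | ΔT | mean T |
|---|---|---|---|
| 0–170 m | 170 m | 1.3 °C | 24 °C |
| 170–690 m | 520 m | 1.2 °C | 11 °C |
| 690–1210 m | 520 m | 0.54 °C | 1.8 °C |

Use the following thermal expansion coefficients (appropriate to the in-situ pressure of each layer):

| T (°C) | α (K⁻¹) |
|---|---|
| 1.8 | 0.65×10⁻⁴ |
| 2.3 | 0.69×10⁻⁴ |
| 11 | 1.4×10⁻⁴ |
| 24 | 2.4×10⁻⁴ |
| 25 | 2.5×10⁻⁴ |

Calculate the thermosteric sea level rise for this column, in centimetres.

Layer 1 at 24 °C → α = 2.4×10⁻⁴ K⁻¹
Layer 2 at 11 °C → α = 1.4×10⁻⁴ K⁻¹
Layer 3 at 1.8 °C → α = 0.65×10⁻⁴ K⁻¹
0–170 m: 170 × 1.3 × 2.4×10⁻⁴ = 0.05304 m
1.2 × 520 × 1.4×10⁻⁴ = 0.08736 m
Layer 3: 0.65×10⁻⁴ × 520 × 0.54 = 0.018252 m
Δh = 0.05304 + 0.08736 + 0.018252 = 0.158652 m ≈ 15.9 cm

15.9 cm of thermosteric rise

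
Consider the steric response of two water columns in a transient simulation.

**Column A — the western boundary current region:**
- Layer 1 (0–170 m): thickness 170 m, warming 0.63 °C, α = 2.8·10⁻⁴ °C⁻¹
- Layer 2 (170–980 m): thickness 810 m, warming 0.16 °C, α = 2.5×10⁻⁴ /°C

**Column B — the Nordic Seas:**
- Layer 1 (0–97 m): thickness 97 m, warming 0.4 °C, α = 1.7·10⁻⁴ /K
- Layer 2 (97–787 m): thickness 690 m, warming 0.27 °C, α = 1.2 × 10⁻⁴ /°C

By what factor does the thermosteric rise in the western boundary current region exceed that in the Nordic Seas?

a factor of 2.2

A 2.8×10⁻⁴ × 170 × 0.63 = 0.029988 m
A 810 × 2.5×10⁻⁴ × 0.16 = 0.03240 m
A total: 0.062388 m
B 0–97 m: 97 × 1.7×10⁻⁴ × 0.4 = 0.006596 m
B 1.2×10⁻⁴ × 690 × 0.27 = 0.022356 m
B total: 0.028952 m
Ratio: 0.062388 / 0.028952 ≈ 2.155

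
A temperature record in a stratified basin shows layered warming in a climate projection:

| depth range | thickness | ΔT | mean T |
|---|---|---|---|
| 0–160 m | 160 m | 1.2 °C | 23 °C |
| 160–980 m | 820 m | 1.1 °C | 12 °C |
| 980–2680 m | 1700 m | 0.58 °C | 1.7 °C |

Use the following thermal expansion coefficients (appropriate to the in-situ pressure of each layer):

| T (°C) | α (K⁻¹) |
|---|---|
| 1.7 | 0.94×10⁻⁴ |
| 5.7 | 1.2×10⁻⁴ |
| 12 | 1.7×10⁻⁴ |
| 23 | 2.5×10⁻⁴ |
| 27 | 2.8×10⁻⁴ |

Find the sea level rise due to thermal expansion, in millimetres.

294 mm

Layer 1 at 23 °C → α = 2.5×10⁻⁴ K⁻¹
Layer 2 at 12 °C → α = 1.7×10⁻⁴ K⁻¹
Layer 3 at 1.7 °C → α = 0.94×10⁻⁴ K⁻¹
2.5×10⁻⁴ × 1.2 × 160 = 0.04800 m
Layer 2: 1.7×10⁻⁴ × 1.1 × 820 = 0.15334 m
Layer 3: 0.58 × 1700 × 0.94×10⁻⁴ = 0.092684 m
Δh = 0.04800 + 0.15334 + 0.092684 = 0.294024 m ≈ 294 mm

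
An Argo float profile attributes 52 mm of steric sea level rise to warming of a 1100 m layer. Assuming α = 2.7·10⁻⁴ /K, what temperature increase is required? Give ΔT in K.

ΔT ≈ 0.18 K

ΔT = Δh/(αH) = 0.052 / (2.7×10⁻⁴ × 1100) ≈ 0.1751 K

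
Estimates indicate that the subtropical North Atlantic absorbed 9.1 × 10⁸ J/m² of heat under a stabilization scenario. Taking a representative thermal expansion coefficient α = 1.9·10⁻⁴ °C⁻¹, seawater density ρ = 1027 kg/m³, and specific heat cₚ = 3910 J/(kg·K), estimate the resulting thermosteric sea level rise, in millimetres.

43 mm

Δh = αQ/(ρcₚ) = 1.9×10⁻⁴ × 9.1×10⁸ / (1027 × 3910) ≈ 0.043057 m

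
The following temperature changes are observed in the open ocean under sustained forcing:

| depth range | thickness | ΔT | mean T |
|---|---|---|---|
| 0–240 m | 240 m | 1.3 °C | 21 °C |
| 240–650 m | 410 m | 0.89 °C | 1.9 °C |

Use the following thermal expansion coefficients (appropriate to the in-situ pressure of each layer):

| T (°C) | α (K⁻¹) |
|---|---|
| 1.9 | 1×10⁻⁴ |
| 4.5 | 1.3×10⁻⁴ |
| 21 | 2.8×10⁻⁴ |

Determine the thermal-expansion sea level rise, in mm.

Δh ≈ 124 mm

Layer 1 at 21 °C → α = 2.8×10⁻⁴ K⁻¹
Layer 2 at 1.9 °C → α = 1×10⁻⁴ K⁻¹
0–240 m: 1.3 × 240 × 2.8×10⁻⁴ = 0.08736 m
240–650 m: 1×10⁻⁴ × 0.89 × 410 = 0.03649 m
Δh = 0.08736 + 0.03649 = 0.12385 m ≈ 124 mm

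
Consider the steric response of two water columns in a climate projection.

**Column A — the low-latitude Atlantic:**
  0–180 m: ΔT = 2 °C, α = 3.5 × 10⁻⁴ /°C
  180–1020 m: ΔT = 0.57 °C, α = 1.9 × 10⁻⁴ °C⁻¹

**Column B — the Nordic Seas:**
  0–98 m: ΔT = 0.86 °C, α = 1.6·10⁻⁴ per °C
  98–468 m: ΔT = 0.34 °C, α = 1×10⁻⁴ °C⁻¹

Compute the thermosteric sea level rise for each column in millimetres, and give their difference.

A 0–180 m: 3.5×10⁻⁴ × 2 × 180 = 0.12600 m
A Layer 2: 1.9×10⁻⁴ × 840 × 0.57 = 0.090972 m
A total: 0.216972 m
B 0–98 m: 1.6×10⁻⁴ × 98 × 0.86 = 0.0134848 m
B Layer 2: 0.34 × 1×10⁻⁴ × 370 = 0.01258 m
B total: 0.0260648 m
Difference: 0.216972 − 0.0260648 = 0.1909072 m

A: 220 mm; B: 26 mm; difference 190 mm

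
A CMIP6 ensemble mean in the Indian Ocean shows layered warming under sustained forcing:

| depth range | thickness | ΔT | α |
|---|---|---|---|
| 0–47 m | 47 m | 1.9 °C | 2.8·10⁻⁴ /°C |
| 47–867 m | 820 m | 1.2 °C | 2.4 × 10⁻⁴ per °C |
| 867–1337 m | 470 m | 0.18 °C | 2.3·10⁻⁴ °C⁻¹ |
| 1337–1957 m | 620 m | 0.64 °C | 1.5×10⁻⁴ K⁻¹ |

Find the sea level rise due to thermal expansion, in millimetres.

Layer 1: 2.8×10⁻⁴ × 1.9 × 47 = 0.025004 m
47–867 m: 2.4×10⁻⁴ × 820 × 1.2 = 0.23616 m
2.3×10⁻⁴ × 0.18 × 470 = 0.019458 m
0.64 × 1.5×10⁻⁴ × 620 = 0.05952 m
Δh = 0.025004 + 0.23616 + 0.019458 + 0.05952 = 0.340142 m

340 mm of thermosteric rise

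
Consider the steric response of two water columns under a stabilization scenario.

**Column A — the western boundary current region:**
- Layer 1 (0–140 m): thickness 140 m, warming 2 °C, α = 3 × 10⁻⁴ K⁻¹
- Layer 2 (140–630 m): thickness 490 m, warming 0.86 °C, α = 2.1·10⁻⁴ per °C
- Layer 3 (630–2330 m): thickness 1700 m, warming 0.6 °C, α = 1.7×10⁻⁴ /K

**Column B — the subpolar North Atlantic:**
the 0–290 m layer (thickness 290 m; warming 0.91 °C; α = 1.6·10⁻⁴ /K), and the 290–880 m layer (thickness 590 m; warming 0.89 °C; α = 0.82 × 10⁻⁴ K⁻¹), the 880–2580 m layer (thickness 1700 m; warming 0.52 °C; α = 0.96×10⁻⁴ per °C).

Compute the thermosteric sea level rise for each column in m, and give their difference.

A 3×10⁻⁴ × 2 × 140 = 0.08400 m
A Layer 2: 490 × 2.1×10⁻⁴ × 0.86 = 0.088494 m
A 1.7×10⁻⁴ × 0.6 × 1700 = 0.17340 m
A total: 0.345894 m
B 290 × 0.91 × 1.6×10⁻⁴ = 0.042224 m
B Layer 2: 0.89 × 0.82×10⁻⁴ × 590 = 0.0430582 m
B 880–2580 m: 0.96×10⁻⁴ × 0.52 × 1700 = 0.084864 m
B total: 0.1701462 m
Difference: 0.345894 − 0.1701462 = 0.1757478 m

A: 0.346 m; B: 0.170 m; difference 0.176 m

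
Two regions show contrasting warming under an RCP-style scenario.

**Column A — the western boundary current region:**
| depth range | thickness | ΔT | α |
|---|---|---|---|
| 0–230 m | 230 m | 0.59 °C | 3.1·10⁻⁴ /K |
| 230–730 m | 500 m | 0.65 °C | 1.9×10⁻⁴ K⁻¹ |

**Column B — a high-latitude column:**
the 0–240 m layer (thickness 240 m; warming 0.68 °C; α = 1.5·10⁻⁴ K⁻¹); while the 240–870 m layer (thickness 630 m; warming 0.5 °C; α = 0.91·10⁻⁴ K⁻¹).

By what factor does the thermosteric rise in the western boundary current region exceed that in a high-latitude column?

≈ 2.0×

A 3.1×10⁻⁴ × 0.59 × 230 = 0.042067 m
A 0.65 × 1.9×10⁻⁴ × 500 = 0.06175 m
A total: 0.103817 m
B Layer 1: 240 × 0.68 × 1.5×10⁻⁴ = 0.02448 m
B Layer 2: 0.5 × 0.91×10⁻⁴ × 630 = 0.028665 m
B total: 0.053145 m
Ratio: 0.103817 / 0.053145 ≈ 1.953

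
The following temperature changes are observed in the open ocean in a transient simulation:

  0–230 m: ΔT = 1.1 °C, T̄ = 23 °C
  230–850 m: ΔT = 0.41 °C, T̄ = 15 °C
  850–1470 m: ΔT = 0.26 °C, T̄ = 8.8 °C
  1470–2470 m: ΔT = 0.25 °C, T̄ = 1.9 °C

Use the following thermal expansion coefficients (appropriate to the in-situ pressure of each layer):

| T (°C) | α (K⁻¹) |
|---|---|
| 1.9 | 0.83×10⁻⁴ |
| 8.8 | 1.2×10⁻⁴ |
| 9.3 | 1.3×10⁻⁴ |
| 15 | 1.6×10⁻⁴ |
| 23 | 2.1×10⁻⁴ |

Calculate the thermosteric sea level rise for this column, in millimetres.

Δh ≈ 134 mm

Layer 1 at 23 °C → α = 2.1×10⁻⁴ K⁻¹
Layer 2 at 15 °C → α = 1.6×10⁻⁴ K⁻¹
Layer 3 at 8.8 °C → α = 1.2×10⁻⁴ K⁻¹
Layer 4 at 1.9 °C → α = 0.83×10⁻⁴ K⁻¹
0–230 m: 2.1×10⁻⁴ × 1.1 × 230 = 0.05313 m
230–850 m: 1.6×10⁻⁴ × 620 × 0.41 = 0.040672 m
1.2×10⁻⁴ × 620 × 0.26 = 0.019344 m
Layer 4: 0.83×10⁻⁴ × 1000 × 0.25 = 0.02075 m
Δh = 0.05313 + 0.040672 + 0.019344 + 0.02075 = 0.133896 m ≈ 134 mm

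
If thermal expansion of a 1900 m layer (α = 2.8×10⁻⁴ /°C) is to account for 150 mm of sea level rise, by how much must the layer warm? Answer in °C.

ΔT ≈ 0.28 °C

ΔT = Δh/(αH) = 0.15 / (2.8×10⁻⁴ × 1900) ≈ 0.2820 °C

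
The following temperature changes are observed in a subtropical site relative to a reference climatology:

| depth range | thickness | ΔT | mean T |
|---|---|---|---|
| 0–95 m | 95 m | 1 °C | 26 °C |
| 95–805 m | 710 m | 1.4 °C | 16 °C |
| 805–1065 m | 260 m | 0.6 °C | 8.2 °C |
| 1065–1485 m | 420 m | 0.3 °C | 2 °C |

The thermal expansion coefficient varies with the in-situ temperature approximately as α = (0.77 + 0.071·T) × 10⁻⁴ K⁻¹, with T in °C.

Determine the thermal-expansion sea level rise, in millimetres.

about 250 mm

Layer 1: α = (0.77 + 0.071×26)×10⁻⁴ = 2.616×10⁻⁴ K⁻¹
Layer 2: α = (0.77 + 0.071×16)×10⁻⁴ = 1.906×10⁻⁴ K⁻¹
Layer 3: α = (0.77 + 0.071×8.2)×10⁻⁴ = 1.3522×10⁻⁴ K⁻¹
Layer 4: α = (0.77 + 0.071×2)×10⁻⁴ = 0.912×10⁻⁴ K⁻¹
0–95 m: 2.616×10⁻⁴ × 95 × 1 = 0.024852 m
95–805 m: 710 × 1.906×10⁻⁴ × 1.4 = 0.1894564 m
Layer 3: 0.6 × 260 × 1.3522×10⁻⁴ = 0.02109432 m
Layer 4: 0.912×10⁻⁴ × 0.3 × 420 = 0.0114912 m
Δh = 0.024852 + 0.1894564 + 0.02109432 + 0.0114912 = 0.24689392 m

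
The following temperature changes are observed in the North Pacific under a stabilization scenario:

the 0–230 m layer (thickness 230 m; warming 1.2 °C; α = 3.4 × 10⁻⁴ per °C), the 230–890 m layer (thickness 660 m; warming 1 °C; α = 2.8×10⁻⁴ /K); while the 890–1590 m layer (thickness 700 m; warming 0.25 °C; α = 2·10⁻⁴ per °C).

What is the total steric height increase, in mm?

Δh = 314 mm

0–230 m: 230 × 1.2 × 3.4×10⁻⁴ = 0.09384 m
Layer 2: 2.8×10⁻⁴ × 660 × 1 = 0.18480 m
890–1590 m: 0.25 × 2×10⁻⁴ × 700 = 0.03500 m
Δh = 0.09384 + 0.18480 + 0.03500 = 0.31364 m ≈ 314 mm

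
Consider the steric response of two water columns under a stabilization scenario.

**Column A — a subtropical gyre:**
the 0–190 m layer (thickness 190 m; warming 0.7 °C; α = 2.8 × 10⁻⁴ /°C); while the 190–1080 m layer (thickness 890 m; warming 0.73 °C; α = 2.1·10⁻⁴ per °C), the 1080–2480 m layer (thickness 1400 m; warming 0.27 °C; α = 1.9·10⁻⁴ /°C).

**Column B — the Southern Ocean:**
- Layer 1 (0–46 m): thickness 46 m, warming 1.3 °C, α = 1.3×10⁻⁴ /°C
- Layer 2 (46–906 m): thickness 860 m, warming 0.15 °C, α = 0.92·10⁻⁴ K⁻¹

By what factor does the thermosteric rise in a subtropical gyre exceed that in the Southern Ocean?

≈ 12.5×

A 0–190 m: 190 × 2.8×10⁻⁴ × 0.7 = 0.03724 m
A 190–1080 m: 2.1×10⁻⁴ × 890 × 0.73 = 0.136437 m
A Layer 3: 1.9×10⁻⁴ × 1400 × 0.27 = 0.07182 m
A total: 0.245497 m
B 0–46 m: 1.3 × 46 × 1.3×10⁻⁴ = 0.007774 m
B Layer 2: 0.15 × 0.92×10⁻⁴ × 860 = 0.011868 m
B total: 0.019642 m
Ratio: 0.245497 / 0.019642 ≈ 12.50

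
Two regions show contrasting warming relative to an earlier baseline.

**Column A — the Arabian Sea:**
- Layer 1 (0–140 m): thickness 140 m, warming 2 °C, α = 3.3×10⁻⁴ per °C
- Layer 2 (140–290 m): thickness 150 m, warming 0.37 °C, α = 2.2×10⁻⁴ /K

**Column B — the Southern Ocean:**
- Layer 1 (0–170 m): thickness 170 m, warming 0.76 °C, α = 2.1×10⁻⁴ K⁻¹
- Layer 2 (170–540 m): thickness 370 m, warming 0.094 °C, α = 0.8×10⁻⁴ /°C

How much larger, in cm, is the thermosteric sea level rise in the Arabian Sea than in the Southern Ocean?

A Layer 1: 3.3×10⁻⁴ × 2 × 140 = 0.09240 m
A Layer 2: 2.2×10⁻⁴ × 150 × 0.37 = 0.01221 m
A total: 0.10461 m
B Layer 1: 0.76 × 170 × 2.1×10⁻⁴ = 0.027132 m
B Layer 2: 0.094 × 370 × 0.8×10⁻⁴ = 0.0027824 m
B total: 0.0299144 m
Difference: 0.10461 − 0.0299144 = 0.0746956 m

7.5 cm larger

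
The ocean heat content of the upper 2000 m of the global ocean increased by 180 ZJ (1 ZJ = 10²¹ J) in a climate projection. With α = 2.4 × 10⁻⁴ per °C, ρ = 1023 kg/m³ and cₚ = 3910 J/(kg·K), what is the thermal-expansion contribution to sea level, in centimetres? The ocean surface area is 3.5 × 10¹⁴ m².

Per unit area: Q = 180×10²¹ / (3.5×10¹⁴) ≈ 5.143×10⁸ J/m²
Δh = αQ/(ρcₚ) = 2.4×10⁻⁴ × 5.143×10⁸ / (1023 × 3910) ≈ 0.030859 m

about 3.09 cm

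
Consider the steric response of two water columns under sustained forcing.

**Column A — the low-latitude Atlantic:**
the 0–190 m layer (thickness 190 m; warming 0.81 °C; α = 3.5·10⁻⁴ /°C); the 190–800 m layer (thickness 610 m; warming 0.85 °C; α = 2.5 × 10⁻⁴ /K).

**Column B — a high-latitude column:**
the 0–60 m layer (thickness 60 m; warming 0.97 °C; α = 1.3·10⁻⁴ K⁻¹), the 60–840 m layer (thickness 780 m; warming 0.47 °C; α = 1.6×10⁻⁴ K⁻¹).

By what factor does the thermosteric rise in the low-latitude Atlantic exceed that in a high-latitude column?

2.8

A Layer 1: 190 × 3.5×10⁻⁴ × 0.81 = 0.053865 m
A 190–800 m: 0.85 × 610 × 2.5×10⁻⁴ = 0.129625 m
A total: 0.18349 m
B Layer 1: 1.3×10⁻⁴ × 0.97 × 60 = 0.007566 m
B Layer 2: 1.6×10⁻⁴ × 780 × 0.47 = 0.058656 m
B total: 0.066222 m
Ratio: 0.18349 / 0.066222 ≈ 2.771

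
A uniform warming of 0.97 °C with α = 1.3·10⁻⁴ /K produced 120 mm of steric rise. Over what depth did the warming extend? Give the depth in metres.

950 m

H = Δh/(αΔT) = 0.12 / (1.3×10⁻⁴ × 0.97) ≈ 951.6 m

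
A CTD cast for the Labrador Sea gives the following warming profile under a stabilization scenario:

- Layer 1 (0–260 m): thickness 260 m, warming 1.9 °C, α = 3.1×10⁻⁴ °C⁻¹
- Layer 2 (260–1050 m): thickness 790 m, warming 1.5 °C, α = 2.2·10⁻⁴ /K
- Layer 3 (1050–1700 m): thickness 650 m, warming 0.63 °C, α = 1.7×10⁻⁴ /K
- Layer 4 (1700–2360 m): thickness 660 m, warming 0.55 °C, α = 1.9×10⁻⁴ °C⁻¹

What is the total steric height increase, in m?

0–260 m: 3.1×10⁻⁴ × 260 × 1.9 = 0.15314 m
790 × 2.2×10⁻⁴ × 1.5 = 0.26070 m
1050–1700 m: 0.63 × 650 × 1.7×10⁻⁴ = 0.069615 m
Layer 4: 660 × 0.55 × 1.9×10⁻⁴ = 0.06897 m
Δh = 0.15314 + 0.26070 + 0.069615 + 0.06897 = 0.552425 m

Δh = 0.552 m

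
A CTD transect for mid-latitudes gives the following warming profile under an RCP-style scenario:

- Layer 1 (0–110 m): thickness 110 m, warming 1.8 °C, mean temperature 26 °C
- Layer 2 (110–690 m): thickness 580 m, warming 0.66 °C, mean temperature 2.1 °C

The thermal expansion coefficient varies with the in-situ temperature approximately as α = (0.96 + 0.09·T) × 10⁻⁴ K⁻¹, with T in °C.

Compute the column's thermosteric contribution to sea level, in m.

0.11 m

Layer 1: α = (0.96 + 0.09×26)×10⁻⁴ = 3.3×10⁻⁴ K⁻¹
Layer 2: α = (0.96 + 0.09×2.1)×10⁻⁴ = 1.149×10⁻⁴ K⁻¹
1.8 × 110 × 3.3×10⁻⁴ = 0.06534 m
110–690 m: 0.66 × 1.149×10⁻⁴ × 580 = 0.04398372 m
Δh = 0.06534 + 0.04398372 = 0.10932372 m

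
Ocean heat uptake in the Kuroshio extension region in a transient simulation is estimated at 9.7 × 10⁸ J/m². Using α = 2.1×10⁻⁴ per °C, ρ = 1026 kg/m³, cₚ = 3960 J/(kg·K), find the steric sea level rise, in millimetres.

Δh = αQ/(ρcₚ) = 2.1×10⁻⁴ × 9.7×10⁸ / (1026 × 3960) ≈ 0.050136 m

50.1 mm of thermosteric rise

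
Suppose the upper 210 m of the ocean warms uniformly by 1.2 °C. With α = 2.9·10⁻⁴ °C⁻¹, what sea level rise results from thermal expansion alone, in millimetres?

73 mm

Δh = αΔT·H = 2.9×10⁻⁴ × 1.2 × 210 = 0.07308 m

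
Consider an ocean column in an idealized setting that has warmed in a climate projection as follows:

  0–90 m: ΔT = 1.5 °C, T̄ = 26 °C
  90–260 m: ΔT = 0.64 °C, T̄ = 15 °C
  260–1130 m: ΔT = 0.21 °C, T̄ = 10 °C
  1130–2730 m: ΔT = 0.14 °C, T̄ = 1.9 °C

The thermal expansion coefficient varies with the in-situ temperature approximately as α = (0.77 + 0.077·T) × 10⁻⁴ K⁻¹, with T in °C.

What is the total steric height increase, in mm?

Layer 1: α = (0.77 + 0.077×26)×10⁻⁴ = 2.772×10⁻⁴ K⁻¹
Layer 2: α = (0.77 + 0.077×15)×10⁻⁴ = 1.925×10⁻⁴ K⁻¹
Layer 3: α = (0.77 + 0.077×10)×10⁻⁴ = 1.54×10⁻⁴ K⁻¹
Layer 4: α = (0.77 + 0.077×1.9)×10⁻⁴ = 0.9163×10⁻⁴ K⁻¹
Layer 1: 1.5 × 90 × 2.772×10⁻⁴ = 0.037422 m
90–260 m: 1.925×10⁻⁴ × 0.64 × 170 = 0.020944 m
Layer 3: 870 × 1.54×10⁻⁴ × 0.21 = 0.0281358 m
Layer 4: 0.14 × 1600 × 0.9163×10⁻⁴ = 0.02052512 m
Δh = 0.037422 + 0.020944 + 0.0281358 + 0.02052512 = 0.10702692 m

Δh ≈ 110 mm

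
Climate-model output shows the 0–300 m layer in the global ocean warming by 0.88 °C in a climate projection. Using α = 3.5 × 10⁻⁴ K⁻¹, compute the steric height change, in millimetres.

Δh ≈ 92 mm

Δh = αΔT·H = 3.5×10⁻⁴ × 0.88 × 300 = 0.09240 m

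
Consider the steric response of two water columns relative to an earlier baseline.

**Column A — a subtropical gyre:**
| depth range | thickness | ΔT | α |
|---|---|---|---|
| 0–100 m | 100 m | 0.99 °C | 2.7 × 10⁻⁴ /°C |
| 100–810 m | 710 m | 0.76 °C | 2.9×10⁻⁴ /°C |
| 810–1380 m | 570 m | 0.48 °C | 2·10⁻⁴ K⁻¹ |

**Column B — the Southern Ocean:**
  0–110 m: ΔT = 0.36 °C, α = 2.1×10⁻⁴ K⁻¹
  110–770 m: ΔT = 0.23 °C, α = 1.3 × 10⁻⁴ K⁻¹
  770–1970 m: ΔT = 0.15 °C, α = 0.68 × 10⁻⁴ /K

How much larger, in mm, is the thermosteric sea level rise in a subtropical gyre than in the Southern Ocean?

A 0–100 m: 0.99 × 100 × 2.7×10⁻⁴ = 0.02673 m
A 100–810 m: 0.76 × 710 × 2.9×10⁻⁴ = 0.156484 m
A Layer 3: 570 × 2×10⁻⁴ × 0.48 = 0.05472 m
A total: 0.237934 m
B Layer 1: 110 × 0.36 × 2.1×10⁻⁴ = 0.008316 m
B Layer 2: 0.23 × 1.3×10⁻⁴ × 660 = 0.019734 m
B Layer 3: 0.68×10⁻⁴ × 0.15 × 1200 = 0.01224 m
B total: 0.04029 m
Difference: 0.237934 − 0.04029 = 0.197644 m

Δh_A − Δh_B ≈ 198 mm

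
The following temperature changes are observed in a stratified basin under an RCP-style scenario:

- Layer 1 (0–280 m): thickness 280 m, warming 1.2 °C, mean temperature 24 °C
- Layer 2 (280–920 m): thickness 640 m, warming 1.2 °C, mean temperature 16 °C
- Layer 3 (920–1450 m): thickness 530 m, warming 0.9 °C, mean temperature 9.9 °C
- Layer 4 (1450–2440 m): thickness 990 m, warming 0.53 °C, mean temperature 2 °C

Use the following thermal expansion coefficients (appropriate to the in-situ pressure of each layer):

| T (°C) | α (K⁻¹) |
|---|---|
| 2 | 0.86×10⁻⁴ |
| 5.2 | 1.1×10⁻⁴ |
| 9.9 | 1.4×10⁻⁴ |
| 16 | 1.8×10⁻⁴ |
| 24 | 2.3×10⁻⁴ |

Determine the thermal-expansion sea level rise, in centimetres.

Δh ≈ 33 cm

Layer 1 at 24 °C → α = 2.3×10⁻⁴ K⁻¹
Layer 2 at 16 °C → α = 1.8×10⁻⁴ K⁻¹
Layer 3 at 9.9 °C → α = 1.4×10⁻⁴ K⁻¹
Layer 4 at 2 °C → α = 0.86×10⁻⁴ K⁻¹
Layer 1: 1.2 × 280 × 2.3×10⁻⁴ = 0.07728 m
Layer 2: 640 × 1.8×10⁻⁴ × 1.2 = 0.13824 m
920–1450 m: 530 × 0.9 × 1.4×10⁻⁴ = 0.06678 m
990 × 0.53 × 0.86×10⁻⁴ = 0.0451242 m
Δh = 0.07728 + 0.13824 + 0.06678 + 0.0451242 = 0.3274242 m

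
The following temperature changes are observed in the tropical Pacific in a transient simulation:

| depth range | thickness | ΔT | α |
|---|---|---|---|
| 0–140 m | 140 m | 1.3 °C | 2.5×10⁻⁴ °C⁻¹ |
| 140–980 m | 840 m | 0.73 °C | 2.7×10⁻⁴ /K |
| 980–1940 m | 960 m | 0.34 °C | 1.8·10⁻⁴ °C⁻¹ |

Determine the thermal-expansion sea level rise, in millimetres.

0–140 m: 140 × 2.5×10⁻⁴ × 1.3 = 0.04550 m
0.73 × 2.7×10⁻⁴ × 840 = 0.165564 m
Layer 3: 0.34 × 960 × 1.8×10⁻⁴ = 0.058752 m
Δh = 0.04550 + 0.165564 + 0.058752 = 0.269816 m

about 270 mm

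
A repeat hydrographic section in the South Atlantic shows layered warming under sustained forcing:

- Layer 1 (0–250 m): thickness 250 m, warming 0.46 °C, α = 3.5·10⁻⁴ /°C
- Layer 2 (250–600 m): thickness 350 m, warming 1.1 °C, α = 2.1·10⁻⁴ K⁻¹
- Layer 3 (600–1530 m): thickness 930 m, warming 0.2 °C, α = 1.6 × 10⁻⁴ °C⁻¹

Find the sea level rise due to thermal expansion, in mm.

Δh ≈ 150 mm

Layer 1: 250 × 0.46 × 3.5×10⁻⁴ = 0.04025 m
1.1 × 350 × 2.1×10⁻⁴ = 0.08085 m
Layer 3: 930 × 0.2 × 1.6×10⁻⁴ = 0.02976 m
Δh = 0.04025 + 0.08085 + 0.02976 = 0.15086 m ≈ 150 mm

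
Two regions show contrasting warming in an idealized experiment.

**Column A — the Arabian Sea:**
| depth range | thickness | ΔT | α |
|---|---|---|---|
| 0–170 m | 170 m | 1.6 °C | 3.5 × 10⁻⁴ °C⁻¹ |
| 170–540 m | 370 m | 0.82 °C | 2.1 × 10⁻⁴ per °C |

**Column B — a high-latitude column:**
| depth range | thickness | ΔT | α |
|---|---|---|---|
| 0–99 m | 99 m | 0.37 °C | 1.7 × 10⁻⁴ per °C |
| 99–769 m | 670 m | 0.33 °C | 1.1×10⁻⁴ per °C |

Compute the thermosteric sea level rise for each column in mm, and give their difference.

A 0–170 m: 170 × 1.6 × 3.5×10⁻⁴ = 0.09520 m
A 370 × 2.1×10⁻⁴ × 0.82 = 0.063714 m
A total: 0.158914 m
B Layer 1: 99 × 1.7×10⁻⁴ × 0.37 = 0.0062271 m
B 99–769 m: 0.33 × 670 × 1.1×10⁻⁴ = 0.024321 m
B total: 0.0305481 m
Difference: 0.158914 − 0.0305481 = 0.1283659 m

Δh_A ≈ 160 mm, Δh_B ≈ 31 mm; difference ≈ 130 mm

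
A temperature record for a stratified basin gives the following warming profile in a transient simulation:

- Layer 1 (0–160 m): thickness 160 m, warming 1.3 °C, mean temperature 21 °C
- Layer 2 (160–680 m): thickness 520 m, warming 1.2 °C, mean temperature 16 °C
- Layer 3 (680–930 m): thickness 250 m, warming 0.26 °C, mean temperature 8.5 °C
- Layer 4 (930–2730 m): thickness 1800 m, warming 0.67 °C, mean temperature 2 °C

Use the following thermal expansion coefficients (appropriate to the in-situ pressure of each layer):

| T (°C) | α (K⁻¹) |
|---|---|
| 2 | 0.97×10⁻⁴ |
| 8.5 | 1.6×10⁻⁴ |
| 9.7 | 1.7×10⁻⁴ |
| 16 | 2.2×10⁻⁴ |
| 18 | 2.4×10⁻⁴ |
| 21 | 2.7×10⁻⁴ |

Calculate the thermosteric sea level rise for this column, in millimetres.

Δh ≈ 321 mm

Layer 1 at 21 °C → α = 2.7×10⁻⁴ K⁻¹
Layer 2 at 16 °C → α = 2.2×10⁻⁴ K⁻¹
Layer 3 at 8.5 °C → α = 1.6×10⁻⁴ K⁻¹
Layer 4 at 2 °C → α = 0.97×10⁻⁴ K⁻¹
Layer 1: 2.7×10⁻⁴ × 1.3 × 160 = 0.05616 m
1.2 × 2.2×10⁻⁴ × 520 = 0.13728 m
680–930 m: 0.26 × 1.6×10⁻⁴ × 250 = 0.01040 m
Layer 4: 1800 × 0.67 × 0.97×10⁻⁴ = 0.116982 m
Δh = 0.05616 + 0.13728 + 0.01040 + 0.116982 = 0.320822 m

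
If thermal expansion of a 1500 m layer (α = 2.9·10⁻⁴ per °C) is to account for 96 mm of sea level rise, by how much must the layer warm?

about 0.221 K

ΔT = Δh/(αH) = 0.096 / (2.9×10⁻⁴ × 1500) ≈ 0.2207 K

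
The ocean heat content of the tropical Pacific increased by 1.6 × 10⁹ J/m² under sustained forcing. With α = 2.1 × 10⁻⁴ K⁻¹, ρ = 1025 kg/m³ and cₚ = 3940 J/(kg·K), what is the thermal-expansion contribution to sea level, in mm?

Δh = αQ/(ρcₚ) = 2.1×10⁻⁴ × 1.6×10⁹ / (1025 × 3940) ≈ 0.083199 m

Δh ≈ 83.2 mm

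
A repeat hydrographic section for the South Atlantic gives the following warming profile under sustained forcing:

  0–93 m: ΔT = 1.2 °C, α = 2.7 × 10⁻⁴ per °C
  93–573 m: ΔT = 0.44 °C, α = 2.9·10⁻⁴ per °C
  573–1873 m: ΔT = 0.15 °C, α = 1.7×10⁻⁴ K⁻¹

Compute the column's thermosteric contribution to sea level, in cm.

93 × 1.2 × 2.7×10⁻⁴ = 0.030132 m
480 × 2.9×10⁻⁴ × 0.44 = 0.061248 m
573–1873 m: 0.15 × 1.7×10⁻⁴ × 1300 = 0.03315 m
Δh = 0.030132 + 0.061248 + 0.03315 = 0.12453 m ≈ 12 cm

about 12 cm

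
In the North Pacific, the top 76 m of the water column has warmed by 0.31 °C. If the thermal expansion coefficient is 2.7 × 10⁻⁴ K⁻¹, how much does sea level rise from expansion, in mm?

Δh = αΔT·H = 2.7×10⁻⁴ × 0.31 × 76 = 0.0063612 m

6.4 mm of thermosteric rise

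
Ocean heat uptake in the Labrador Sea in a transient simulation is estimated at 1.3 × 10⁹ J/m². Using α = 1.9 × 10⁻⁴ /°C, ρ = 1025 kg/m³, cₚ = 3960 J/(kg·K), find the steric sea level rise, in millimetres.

Δh = αQ/(ρcₚ) = 1.9×10⁻⁴ × 1.3×10⁹ / (1025 × 3960) ≈ 0.060852 m

Δh = 60.9 mm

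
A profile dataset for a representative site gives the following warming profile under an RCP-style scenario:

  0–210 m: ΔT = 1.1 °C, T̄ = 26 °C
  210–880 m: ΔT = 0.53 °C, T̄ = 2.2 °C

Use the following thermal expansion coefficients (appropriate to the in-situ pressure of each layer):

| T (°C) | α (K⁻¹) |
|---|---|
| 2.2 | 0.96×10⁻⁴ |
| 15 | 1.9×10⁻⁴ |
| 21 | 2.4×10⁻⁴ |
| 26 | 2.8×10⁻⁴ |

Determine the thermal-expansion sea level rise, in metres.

Δh = 0.099 m

Layer 1 at 26 °C → α = 2.8×10⁻⁴ K⁻¹
Layer 2 at 2.2 °C → α = 0.96×10⁻⁴ K⁻¹
0–210 m: 1.1 × 2.8×10⁻⁴ × 210 = 0.06468 m
0.53 × 670 × 0.96×10⁻⁴ = 0.0340896 m
Δh = 0.06468 + 0.0340896 = 0.0987696 m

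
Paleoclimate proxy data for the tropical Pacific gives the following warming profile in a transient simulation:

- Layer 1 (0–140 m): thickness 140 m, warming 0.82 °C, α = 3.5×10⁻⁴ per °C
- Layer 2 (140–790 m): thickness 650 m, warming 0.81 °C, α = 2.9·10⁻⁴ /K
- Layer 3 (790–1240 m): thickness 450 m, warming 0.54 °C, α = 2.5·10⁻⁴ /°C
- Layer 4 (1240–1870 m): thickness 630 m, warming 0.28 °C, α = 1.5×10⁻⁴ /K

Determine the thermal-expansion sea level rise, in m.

0.28 m of thermosteric rise

0–140 m: 0.82 × 3.5×10⁻⁴ × 140 = 0.04018 m
650 × 2.9×10⁻⁴ × 0.81 = 0.152685 m
790–1240 m: 450 × 0.54 × 2.5×10⁻⁴ = 0.06075 m
1240–1870 m: 630 × 1.5×10⁻⁴ × 0.28 = 0.02646 m
Δh = 0.04018 + 0.152685 + 0.06075 + 0.02646 = 0.280075 m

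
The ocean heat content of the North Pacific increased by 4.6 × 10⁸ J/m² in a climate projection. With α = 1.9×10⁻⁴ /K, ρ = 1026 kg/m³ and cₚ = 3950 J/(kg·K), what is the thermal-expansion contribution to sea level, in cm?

Δh = αQ/(ρcₚ) = 1.9×10⁻⁴ × 4.6×10⁸ / (1026 × 3950) ≈ 0.021566 m

2.2 cm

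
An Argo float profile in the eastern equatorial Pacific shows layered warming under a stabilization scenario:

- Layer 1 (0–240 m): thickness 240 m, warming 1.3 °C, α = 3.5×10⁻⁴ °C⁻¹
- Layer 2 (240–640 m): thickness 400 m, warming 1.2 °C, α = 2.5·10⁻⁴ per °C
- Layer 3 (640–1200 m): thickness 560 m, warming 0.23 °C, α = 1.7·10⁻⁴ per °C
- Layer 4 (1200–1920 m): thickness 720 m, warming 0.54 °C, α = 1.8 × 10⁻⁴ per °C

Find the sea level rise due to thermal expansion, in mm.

Δh = 320 mm

0–240 m: 1.3 × 240 × 3.5×10⁻⁴ = 0.10920 m
240–640 m: 400 × 2.5×10⁻⁴ × 1.2 = 0.12000 m
Layer 3: 560 × 1.7×10⁻⁴ × 0.23 = 0.021896 m
0.54 × 1.8×10⁻⁴ × 720 = 0.069984 m
Δh = 0.10920 + 0.12000 + 0.021896 + 0.069984 = 0.32108 m ≈ 320 mm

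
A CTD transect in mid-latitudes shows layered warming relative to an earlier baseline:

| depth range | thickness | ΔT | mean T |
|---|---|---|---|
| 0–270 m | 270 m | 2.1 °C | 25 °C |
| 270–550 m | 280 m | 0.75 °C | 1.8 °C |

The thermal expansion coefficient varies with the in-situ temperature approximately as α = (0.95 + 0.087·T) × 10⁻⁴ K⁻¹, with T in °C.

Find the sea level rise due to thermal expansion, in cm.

Layer 1: α = (0.95 + 0.087×25)×10⁻⁴ = 3.125×10⁻⁴ K⁻¹
Layer 2: α = (0.95 + 0.087×1.8)×10⁻⁴ = 1.1066×10⁻⁴ K⁻¹
0–270 m: 3.125×10⁻⁴ × 270 × 2.1 = 0.1771875 m
Layer 2: 1.1066×10⁻⁴ × 280 × 0.75 = 0.0232386 m
Δh = 0.1771875 + 0.0232386 = 0.2004261 m

20.0 cm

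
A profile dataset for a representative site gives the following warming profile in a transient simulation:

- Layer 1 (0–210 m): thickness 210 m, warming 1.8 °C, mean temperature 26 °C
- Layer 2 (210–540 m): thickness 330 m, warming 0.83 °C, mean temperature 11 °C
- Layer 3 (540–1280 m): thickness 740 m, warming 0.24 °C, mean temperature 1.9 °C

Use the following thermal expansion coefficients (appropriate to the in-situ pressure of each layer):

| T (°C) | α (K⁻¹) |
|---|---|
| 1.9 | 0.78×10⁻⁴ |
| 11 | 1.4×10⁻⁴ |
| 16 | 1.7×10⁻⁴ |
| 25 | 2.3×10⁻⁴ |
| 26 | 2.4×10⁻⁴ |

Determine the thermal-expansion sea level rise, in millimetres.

Δh ≈ 143 mm

Layer 1 at 26 °C → α = 2.4×10⁻⁴ K⁻¹
Layer 2 at 11 °C → α = 1.4×10⁻⁴ K⁻¹
Layer 3 at 1.9 °C → α = 0.78×10⁻⁴ K⁻¹
0–210 m: 210 × 2.4×10⁻⁴ × 1.8 = 0.09072 m
Layer 2: 0.83 × 330 × 1.4×10⁻⁴ = 0.038346 m
540–1280 m: 740 × 0.78×10⁻⁴ × 0.24 = 0.0138528 m
Δh = 0.09072 + 0.038346 + 0.0138528 = 0.1429188 m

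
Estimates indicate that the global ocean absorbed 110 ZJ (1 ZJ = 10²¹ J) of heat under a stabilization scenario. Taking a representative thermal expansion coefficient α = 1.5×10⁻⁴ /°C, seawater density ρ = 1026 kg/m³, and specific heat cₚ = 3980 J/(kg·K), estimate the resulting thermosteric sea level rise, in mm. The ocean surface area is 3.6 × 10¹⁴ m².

Per unit area: Q = 110×10²¹ / (3.6×10¹⁴) ≈ 3.056×10⁸ J/m²
Δh = αQ/(ρcₚ) = 1.5×10⁻⁴ × 3.056×10⁸ / (1026 × 3980) ≈ 0.011226 m

Δh = 11.2 mm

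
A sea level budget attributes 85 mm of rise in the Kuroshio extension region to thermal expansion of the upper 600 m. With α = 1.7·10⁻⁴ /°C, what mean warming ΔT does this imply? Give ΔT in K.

ΔT = Δh/(αH) = 0.085 / (1.7×10⁻⁴ × 600) ≈ 0.8333 K

ΔT ≈ 0.833 K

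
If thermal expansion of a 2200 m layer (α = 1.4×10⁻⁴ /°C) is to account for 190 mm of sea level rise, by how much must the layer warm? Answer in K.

ΔT = Δh/(αH) = 0.19 / (1.4×10⁻⁴ × 2200) ≈ 0.6169 K

0.617 K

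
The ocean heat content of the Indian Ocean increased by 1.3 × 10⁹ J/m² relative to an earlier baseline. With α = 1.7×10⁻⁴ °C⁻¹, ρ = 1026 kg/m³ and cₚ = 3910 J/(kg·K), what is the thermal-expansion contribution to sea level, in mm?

Δh = αQ/(ρcₚ) = 1.7×10⁻⁴ × 1.3×10⁹ / (1026 × 3910) ≈ 0.055089 m

55.1 mm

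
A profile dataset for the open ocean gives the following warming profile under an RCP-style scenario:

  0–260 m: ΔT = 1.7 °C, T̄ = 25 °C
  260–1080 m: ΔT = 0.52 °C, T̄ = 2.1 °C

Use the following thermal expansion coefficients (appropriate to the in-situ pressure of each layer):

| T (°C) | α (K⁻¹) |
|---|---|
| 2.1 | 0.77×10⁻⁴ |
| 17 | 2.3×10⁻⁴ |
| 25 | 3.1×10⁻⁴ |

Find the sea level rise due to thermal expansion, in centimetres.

17.0 cm

Layer 1 at 25 °C → α = 3.1×10⁻⁴ K⁻¹
Layer 2 at 2.1 °C → α = 0.77×10⁻⁴ K⁻¹
3.1×10⁻⁴ × 1.7 × 260 = 0.13702 m
260–1080 m: 820 × 0.77×10⁻⁴ × 0.52 = 0.0328328 m
Δh = 0.13702 + 0.0328328 = 0.1698528 m ≈ 17.0 cm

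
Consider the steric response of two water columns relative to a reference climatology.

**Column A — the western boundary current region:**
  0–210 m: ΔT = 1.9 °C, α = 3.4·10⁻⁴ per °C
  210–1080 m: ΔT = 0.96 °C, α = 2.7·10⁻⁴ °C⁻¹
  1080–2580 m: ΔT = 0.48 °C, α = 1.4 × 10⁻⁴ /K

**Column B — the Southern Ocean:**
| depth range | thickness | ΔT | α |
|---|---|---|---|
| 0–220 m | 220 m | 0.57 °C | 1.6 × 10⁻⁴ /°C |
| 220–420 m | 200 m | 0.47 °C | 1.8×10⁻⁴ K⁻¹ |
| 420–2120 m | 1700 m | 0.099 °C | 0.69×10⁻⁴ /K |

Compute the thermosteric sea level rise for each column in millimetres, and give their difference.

Δh_A ≈ 460 mm, Δh_B ≈ 49 mm; difference ≈ 410 mm

A Layer 1: 3.4×10⁻⁴ × 210 × 1.9 = 0.13566 m
A Layer 2: 0.96 × 2.7×10⁻⁴ × 870 = 0.225504 m
A 1080–2580 m: 0.48 × 1500 × 1.4×10⁻⁴ = 0.10080 m
A total: 0.461964 m
B Layer 1: 220 × 0.57 × 1.6×10⁻⁴ = 0.020064 m
B 220–420 m: 0.47 × 200 × 1.8×10⁻⁴ = 0.01692 m
B 420–2120 m: 0.69×10⁻⁴ × 0.099 × 1700 = 0.0116127 m
B total: 0.0485967 m
Difference: 0.461964 − 0.0485967 = 0.4133673 m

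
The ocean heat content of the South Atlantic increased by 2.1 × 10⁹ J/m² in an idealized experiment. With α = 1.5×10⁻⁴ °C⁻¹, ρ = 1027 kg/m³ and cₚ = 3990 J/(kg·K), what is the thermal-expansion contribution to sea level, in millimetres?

about 76.9 mm

Δh = αQ/(ρcₚ) = 1.5×10⁻⁴ × 2.1×10⁹ / (1027 × 3990) ≈ 0.076872 m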